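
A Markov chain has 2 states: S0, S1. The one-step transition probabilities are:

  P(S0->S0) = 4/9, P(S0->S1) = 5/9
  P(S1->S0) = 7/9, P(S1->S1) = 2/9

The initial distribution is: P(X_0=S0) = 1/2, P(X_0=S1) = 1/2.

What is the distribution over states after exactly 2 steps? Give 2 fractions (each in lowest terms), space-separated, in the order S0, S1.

Propagating the distribution step by step (d_{t+1} = d_t * P):
d_0 = (S0=1/2, S1=1/2)
  d_1[S0] = 1/2*4/9 + 1/2*7/9 = 11/18
  d_1[S1] = 1/2*5/9 + 1/2*2/9 = 7/18
d_1 = (S0=11/18, S1=7/18)
  d_2[S0] = 11/18*4/9 + 7/18*7/9 = 31/54
  d_2[S1] = 11/18*5/9 + 7/18*2/9 = 23/54
d_2 = (S0=31/54, S1=23/54)

Answer: 31/54 23/54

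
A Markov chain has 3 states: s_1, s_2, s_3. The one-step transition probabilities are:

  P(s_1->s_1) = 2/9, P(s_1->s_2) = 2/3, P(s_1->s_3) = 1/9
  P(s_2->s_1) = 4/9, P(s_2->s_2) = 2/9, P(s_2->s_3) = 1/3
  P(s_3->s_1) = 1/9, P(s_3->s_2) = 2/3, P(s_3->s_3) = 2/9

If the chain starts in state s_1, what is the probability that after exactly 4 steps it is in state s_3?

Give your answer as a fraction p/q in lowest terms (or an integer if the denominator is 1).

Computing P^4 by repeated multiplication:
P^1 =
  s_1: [2/9, 2/3, 1/9]
  s_2: [4/9, 2/9, 1/3]
  s_3: [1/9, 2/3, 2/9]
P^2 =
  s_1: [29/81, 10/27, 22/81]
  s_2: [19/81, 46/81, 16/81]
  s_3: [28/81, 10/27, 23/81]
P^3 =
  s_1: [200/729, 122/243, 163/729]
  s_2: [238/729, 302/729, 7/27]
  s_3: [199/729, 122/243, 164/729]
P^4 =
  s_1: [2027/6561, 970/2187, 1624/6561]
  s_2: [1873/6561, 3166/6561, 1522/6561]
  s_3: [2026/6561, 970/2187, 1625/6561]

(P^4)[s_1 -> s_3] = 1624/6561

Answer: 1624/6561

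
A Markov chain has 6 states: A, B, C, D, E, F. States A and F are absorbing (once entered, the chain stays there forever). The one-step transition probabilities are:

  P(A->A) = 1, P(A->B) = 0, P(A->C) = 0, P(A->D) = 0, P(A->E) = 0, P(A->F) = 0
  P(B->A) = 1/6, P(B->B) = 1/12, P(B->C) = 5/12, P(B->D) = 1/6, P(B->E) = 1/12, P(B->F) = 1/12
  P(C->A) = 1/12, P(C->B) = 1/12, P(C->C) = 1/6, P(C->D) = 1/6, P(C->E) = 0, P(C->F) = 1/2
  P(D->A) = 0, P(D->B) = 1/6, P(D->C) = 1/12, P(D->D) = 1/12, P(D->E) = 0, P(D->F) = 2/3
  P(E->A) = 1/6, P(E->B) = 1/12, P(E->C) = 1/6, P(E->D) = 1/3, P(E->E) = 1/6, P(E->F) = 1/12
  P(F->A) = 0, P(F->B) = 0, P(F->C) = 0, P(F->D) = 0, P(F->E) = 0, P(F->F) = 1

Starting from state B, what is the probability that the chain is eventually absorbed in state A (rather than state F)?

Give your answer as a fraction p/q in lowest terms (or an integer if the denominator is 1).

Let a_i = P(absorbed in A | start in state i).
Boundary conditions: a_A = 1, a_F = 0.
For each transient state i, a_i = sum_j P(i->j) * a_j:
  a_B = 1/6*a_A + 1/12*a_B + 5/12*a_C + 1/6*a_D + 1/12*a_E + 1/12*a_F
  a_C = 1/12*a_A + 1/12*a_B + 1/6*a_C + 1/6*a_D + 0*a_E + 1/2*a_F
  a_D = 0*a_A + 1/6*a_B + 1/12*a_C + 1/12*a_D + 0*a_E + 2/3*a_F
  a_E = 1/6*a_A + 1/12*a_B + 1/6*a_C + 1/3*a_D + 1/6*a_E + 1/12*a_F

Substituting a_A = 1 and a_F = 0, rearrange to (I - Q) a = r where r[i] = P(i -> A):
  [11/12, -5/12, -1/6, -1/12] . (a_B, a_C, a_D, a_E) = 1/6
  [-1/12, 5/6, -1/6, 0] . (a_B, a_C, a_D, a_E) = 1/12
  [-1/6, -1/12, 11/12, 0] . (a_B, a_C, a_D, a_E) = 0
  [-1/12, -1/6, -1/3, 5/6] . (a_B, a_C, a_D, a_E) = 1/6

Solving yields:
  a_B = 743/2622
  a_C = 1481/10488
  a_D = 225/3496
  a_E = 987/3496

Starting state is B, so the absorption probability is a_B = 743/2622.

Answer: 743/2622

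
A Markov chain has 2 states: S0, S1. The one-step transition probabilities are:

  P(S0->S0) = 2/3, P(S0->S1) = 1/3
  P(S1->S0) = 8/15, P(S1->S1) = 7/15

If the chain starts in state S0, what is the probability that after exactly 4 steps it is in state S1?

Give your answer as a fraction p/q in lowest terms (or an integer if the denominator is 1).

Answer: 3893/10125

Derivation:
Computing P^4 by repeated multiplication:
P^1 =
  S0: [2/3, 1/3]
  S1: [8/15, 7/15]
P^2 =
  S0: [28/45, 17/45]
  S1: [136/225, 89/225]
P^3 =
  S0: [416/675, 259/675]
  S1: [2072/3375, 1303/3375]
P^4 =
  S0: [6232/10125, 3893/10125]
  S1: [31144/50625, 19481/50625]

(P^4)[S0 -> S1] = 3893/10125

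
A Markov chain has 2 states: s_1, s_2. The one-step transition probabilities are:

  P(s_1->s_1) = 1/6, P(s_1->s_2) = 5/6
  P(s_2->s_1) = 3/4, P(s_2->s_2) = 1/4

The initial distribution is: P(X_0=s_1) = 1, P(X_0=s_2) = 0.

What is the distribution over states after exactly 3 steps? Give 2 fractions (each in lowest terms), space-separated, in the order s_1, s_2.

Propagating the distribution step by step (d_{t+1} = d_t * P):
d_0 = (s_1=1, s_2=0)
  d_1[s_1] = 1*1/6 + 0*3/4 = 1/6
  d_1[s_2] = 1*5/6 + 0*1/4 = 5/6
d_1 = (s_1=1/6, s_2=5/6)
  d_2[s_1] = 1/6*1/6 + 5/6*3/4 = 47/72
  d_2[s_2] = 1/6*5/6 + 5/6*1/4 = 25/72
d_2 = (s_1=47/72, s_2=25/72)
  d_3[s_1] = 47/72*1/6 + 25/72*3/4 = 319/864
  d_3[s_2] = 47/72*5/6 + 25/72*1/4 = 545/864
d_3 = (s_1=319/864, s_2=545/864)

Answer: 319/864 545/864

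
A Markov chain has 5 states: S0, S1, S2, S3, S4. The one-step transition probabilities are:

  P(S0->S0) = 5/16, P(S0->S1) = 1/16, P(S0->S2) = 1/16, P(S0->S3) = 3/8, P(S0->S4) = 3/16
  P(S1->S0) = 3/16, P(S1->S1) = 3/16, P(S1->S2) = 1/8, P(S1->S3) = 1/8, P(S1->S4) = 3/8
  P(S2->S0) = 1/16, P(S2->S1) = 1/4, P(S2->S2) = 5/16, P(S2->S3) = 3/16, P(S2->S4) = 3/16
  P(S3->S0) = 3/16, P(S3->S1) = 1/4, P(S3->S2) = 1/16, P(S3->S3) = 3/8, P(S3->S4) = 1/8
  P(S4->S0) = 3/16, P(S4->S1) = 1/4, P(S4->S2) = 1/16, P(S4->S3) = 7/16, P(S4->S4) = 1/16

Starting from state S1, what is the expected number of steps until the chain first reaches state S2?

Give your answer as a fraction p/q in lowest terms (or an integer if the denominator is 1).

Answer: 3584/285

Derivation:
Let h_i = expected steps to first reach S2 from state i.
Boundary: h_S2 = 0.
First-step equations for the other states:
  h_S0 = 1 + 5/16*h_S0 + 1/16*h_S1 + 1/16*h_S2 + 3/8*h_S3 + 3/16*h_S4
  h_S1 = 1 + 3/16*h_S0 + 3/16*h_S1 + 1/8*h_S2 + 1/8*h_S3 + 3/8*h_S4
  h_S3 = 1 + 3/16*h_S0 + 1/4*h_S1 + 1/16*h_S2 + 3/8*h_S3 + 1/8*h_S4
  h_S4 = 1 + 3/16*h_S0 + 1/4*h_S1 + 1/16*h_S2 + 7/16*h_S3 + 1/16*h_S4

Substituting h_S2 = 0 and rearranging gives the linear system (I - Q) h = 1:
  [11/16, -1/16, -3/8, -3/16] . (h_S0, h_S1, h_S3, h_S4) = 1
  [-3/16, 13/16, -1/8, -3/8] . (h_S0, h_S1, h_S3, h_S4) = 1
  [-3/16, -1/4, 5/8, -1/8] . (h_S0, h_S1, h_S3, h_S4) = 1
  [-3/16, -1/4, -7/16, 15/16] . (h_S0, h_S1, h_S3, h_S4) = 1

Solving yields:
  h_S0 = 3856/285
  h_S1 = 3584/285
  h_S3 = 3808/285
  h_S4 = 3808/285

Starting state is S1, so the expected hitting time is h_S1 = 3584/285.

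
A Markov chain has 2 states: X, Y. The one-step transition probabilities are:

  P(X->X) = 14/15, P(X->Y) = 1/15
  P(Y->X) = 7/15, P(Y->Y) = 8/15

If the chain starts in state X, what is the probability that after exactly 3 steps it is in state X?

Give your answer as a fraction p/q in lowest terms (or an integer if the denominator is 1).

Answer: 2996/3375

Derivation:
Computing P^3 by repeated multiplication:
P^1 =
  X: [14/15, 1/15]
  Y: [7/15, 8/15]
P^2 =
  X: [203/225, 22/225]
  Y: [154/225, 71/225]
P^3 =
  X: [2996/3375, 379/3375]
  Y: [2653/3375, 722/3375]

(P^3)[X -> X] = 2996/3375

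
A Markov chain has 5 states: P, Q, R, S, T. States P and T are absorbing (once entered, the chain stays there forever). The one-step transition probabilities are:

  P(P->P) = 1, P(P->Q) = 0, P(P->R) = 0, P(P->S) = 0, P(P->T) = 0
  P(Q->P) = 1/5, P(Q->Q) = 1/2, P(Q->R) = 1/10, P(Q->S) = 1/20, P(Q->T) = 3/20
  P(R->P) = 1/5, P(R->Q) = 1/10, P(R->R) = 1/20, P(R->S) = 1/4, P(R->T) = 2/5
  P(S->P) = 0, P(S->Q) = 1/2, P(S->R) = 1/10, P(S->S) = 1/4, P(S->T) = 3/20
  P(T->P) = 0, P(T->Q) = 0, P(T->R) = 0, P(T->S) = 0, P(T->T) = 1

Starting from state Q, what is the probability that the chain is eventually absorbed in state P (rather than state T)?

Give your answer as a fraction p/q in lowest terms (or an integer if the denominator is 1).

Answer: 307/599

Derivation:
Let a_i = P(absorbed in P | start in state i).
Boundary conditions: a_P = 1, a_T = 0.
For each transient state i, a_i = sum_j P(i->j) * a_j:
  a_Q = 1/5*a_P + 1/2*a_Q + 1/10*a_R + 1/20*a_S + 3/20*a_T
  a_R = 1/5*a_P + 1/10*a_Q + 1/20*a_R + 1/4*a_S + 2/5*a_T
  a_S = 0*a_P + 1/2*a_Q + 1/10*a_R + 1/4*a_S + 3/20*a_T

Substituting a_P = 1 and a_T = 0, rearrange to (I - Q) a = r where r[i] = P(i -> P):
  [1/2, -1/10, -1/20] . (a_Q, a_R, a_S) = 1/5
  [-1/10, 19/20, -1/4] . (a_Q, a_R, a_S) = 1/5
  [-1/2, -1/10, 3/4] . (a_Q, a_R, a_S) = 0

Solving yields:
  a_Q = 307/599
  a_R = 220/599
  a_S = 234/599

Starting state is Q, so the absorption probability is a_Q = 307/599.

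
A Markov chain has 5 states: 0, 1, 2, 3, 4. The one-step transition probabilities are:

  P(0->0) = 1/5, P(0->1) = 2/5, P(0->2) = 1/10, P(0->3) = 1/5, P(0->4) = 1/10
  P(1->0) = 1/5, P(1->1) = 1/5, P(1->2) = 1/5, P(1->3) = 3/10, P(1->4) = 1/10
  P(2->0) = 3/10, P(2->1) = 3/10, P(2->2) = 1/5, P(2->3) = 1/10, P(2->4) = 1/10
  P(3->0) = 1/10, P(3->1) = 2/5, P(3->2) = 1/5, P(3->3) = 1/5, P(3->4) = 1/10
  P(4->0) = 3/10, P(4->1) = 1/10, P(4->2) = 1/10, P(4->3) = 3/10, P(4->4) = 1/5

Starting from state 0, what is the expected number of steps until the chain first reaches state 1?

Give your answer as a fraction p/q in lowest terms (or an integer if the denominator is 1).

Let h_i = expected steps to first reach 1 from state i.
Boundary: h_1 = 0.
First-step equations for the other states:
  h_0 = 1 + 1/5*h_0 + 2/5*h_1 + 1/10*h_2 + 1/5*h_3 + 1/10*h_4
  h_2 = 1 + 3/10*h_0 + 3/10*h_1 + 1/5*h_2 + 1/10*h_3 + 1/10*h_4
  h_3 = 1 + 1/10*h_0 + 2/5*h_1 + 1/5*h_2 + 1/5*h_3 + 1/10*h_4
  h_4 = 1 + 3/10*h_0 + 1/10*h_1 + 1/10*h_2 + 3/10*h_3 + 1/5*h_4

Substituting h_1 = 0 and rearranging gives the linear system (I - Q) h = 1:
  [4/5, -1/10, -1/5, -1/10] . (h_0, h_2, h_3, h_4) = 1
  [-3/10, 4/5, -1/10, -1/10] . (h_0, h_2, h_3, h_4) = 1
  [-1/10, -1/5, 4/5, -1/10] . (h_0, h_2, h_3, h_4) = 1
  [-3/10, -1/10, -3/10, 4/5] . (h_0, h_2, h_3, h_4) = 1

Solving yields:
  h_0 = 4095/1447
  h_2 = 4545/1447
  h_3 = 4140/1447
  h_4 = 5465/1447

Starting state is 0, so the expected hitting time is h_0 = 4095/1447.

Answer: 4095/1447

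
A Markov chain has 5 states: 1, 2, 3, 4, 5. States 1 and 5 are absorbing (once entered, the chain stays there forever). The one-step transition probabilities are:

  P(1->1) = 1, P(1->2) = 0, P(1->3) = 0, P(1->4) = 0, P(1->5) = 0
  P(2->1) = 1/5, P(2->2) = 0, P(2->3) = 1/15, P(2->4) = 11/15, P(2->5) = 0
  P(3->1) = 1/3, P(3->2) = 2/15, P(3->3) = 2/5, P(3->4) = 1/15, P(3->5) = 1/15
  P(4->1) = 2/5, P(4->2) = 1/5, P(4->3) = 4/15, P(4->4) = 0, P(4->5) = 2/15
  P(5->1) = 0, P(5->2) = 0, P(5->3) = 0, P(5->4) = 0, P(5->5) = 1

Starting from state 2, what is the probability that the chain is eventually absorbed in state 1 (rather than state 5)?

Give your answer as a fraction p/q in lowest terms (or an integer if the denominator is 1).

Let a_i = P(absorbed in 1 | start in state i).
Boundary conditions: a_1 = 1, a_5 = 0.
For each transient state i, a_i = sum_j P(i->j) * a_j:
  a_2 = 1/5*a_1 + 0*a_2 + 1/15*a_3 + 11/15*a_4 + 0*a_5
  a_3 = 1/3*a_1 + 2/15*a_2 + 2/5*a_3 + 1/15*a_4 + 1/15*a_5
  a_4 = 2/5*a_1 + 1/5*a_2 + 4/15*a_3 + 0*a_4 + 2/15*a_5

Substituting a_1 = 1 and a_5 = 0, rearrange to (I - Q) a = r where r[i] = P(i -> 1):
  [1, -1/15, -11/15] . (a_2, a_3, a_4) = 1/5
  [-2/15, 3/5, -1/15] . (a_2, a_3, a_4) = 1/3
  [-1/5, -4/15, 1] . (a_2, a_3, a_4) = 2/5

Solving yields:
  a_2 = 184/221
  a_3 = 183/221
  a_4 = 174/221

Starting state is 2, so the absorption probability is a_2 = 184/221.

Answer: 184/221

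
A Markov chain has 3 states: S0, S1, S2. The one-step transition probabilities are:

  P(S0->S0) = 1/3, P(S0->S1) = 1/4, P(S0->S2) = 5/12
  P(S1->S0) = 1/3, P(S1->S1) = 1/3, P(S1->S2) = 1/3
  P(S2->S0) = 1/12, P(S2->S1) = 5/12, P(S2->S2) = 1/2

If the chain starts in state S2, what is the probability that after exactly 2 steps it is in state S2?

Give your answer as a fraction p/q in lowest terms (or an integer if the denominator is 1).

Computing P^2 by repeated multiplication:
P^1 =
  S0: [1/3, 1/4, 5/12]
  S1: [1/3, 1/3, 1/3]
  S2: [1/12, 5/12, 1/2]
P^2 =
  S0: [11/48, 49/144, 31/72]
  S1: [1/4, 1/3, 5/12]
  S2: [5/24, 53/144, 61/144]

(P^2)[S2 -> S2] = 61/144

Answer: 61/144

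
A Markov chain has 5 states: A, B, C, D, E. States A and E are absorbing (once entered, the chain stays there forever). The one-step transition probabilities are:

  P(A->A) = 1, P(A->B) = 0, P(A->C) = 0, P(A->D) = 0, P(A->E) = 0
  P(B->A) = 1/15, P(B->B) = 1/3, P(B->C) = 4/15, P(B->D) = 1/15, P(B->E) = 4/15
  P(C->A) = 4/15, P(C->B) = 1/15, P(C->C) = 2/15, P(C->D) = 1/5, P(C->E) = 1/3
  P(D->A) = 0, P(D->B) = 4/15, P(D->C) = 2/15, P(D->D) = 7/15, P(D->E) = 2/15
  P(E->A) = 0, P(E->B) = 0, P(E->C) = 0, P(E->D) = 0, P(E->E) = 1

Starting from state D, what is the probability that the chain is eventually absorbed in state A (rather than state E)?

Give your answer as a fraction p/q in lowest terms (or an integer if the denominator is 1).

Answer: 11/47

Derivation:
Let a_i = P(absorbed in A | start in state i).
Boundary conditions: a_A = 1, a_E = 0.
For each transient state i, a_i = sum_j P(i->j) * a_j:
  a_B = 1/15*a_A + 1/3*a_B + 4/15*a_C + 1/15*a_D + 4/15*a_E
  a_C = 4/15*a_A + 1/15*a_B + 2/15*a_C + 1/5*a_D + 1/3*a_E
  a_D = 0*a_A + 4/15*a_B + 2/15*a_C + 7/15*a_D + 2/15*a_E

Substituting a_A = 1 and a_E = 0, rearrange to (I - Q) a = r where r[i] = P(i -> A):
  [2/3, -4/15, -1/15] . (a_B, a_C, a_D) = 1/15
  [-1/15, 13/15, -1/5] . (a_B, a_C, a_D) = 4/15
  [-4/15, -2/15, 8/15] . (a_B, a_C, a_D) = 0

Solving yields:
  a_B = 13/47
  a_C = 18/47
  a_D = 11/47

Starting state is D, so the absorption probability is a_D = 11/47.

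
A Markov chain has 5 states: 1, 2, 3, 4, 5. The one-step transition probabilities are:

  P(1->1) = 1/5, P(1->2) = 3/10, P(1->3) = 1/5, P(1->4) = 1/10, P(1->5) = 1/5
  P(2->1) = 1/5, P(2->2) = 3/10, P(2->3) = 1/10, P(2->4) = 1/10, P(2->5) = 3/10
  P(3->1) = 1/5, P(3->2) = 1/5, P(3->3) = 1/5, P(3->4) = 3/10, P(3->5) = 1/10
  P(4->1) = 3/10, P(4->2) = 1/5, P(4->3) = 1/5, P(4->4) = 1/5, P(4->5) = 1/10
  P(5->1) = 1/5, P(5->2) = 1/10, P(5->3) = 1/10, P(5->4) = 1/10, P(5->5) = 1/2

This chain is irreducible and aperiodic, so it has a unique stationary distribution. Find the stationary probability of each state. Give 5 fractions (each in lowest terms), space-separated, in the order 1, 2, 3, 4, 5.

The stationary distribution satisfies pi = pi * P, i.e.:
  pi_1 = 1/5*pi_1 + 1/5*pi_2 + 1/5*pi_3 + 3/10*pi_4 + 1/5*pi_5
  pi_2 = 3/10*pi_1 + 3/10*pi_2 + 1/5*pi_3 + 1/5*pi_4 + 1/10*pi_5
  pi_3 = 1/5*pi_1 + 1/10*pi_2 + 1/5*pi_3 + 1/5*pi_4 + 1/10*pi_5
  pi_4 = 1/10*pi_1 + 1/10*pi_2 + 3/10*pi_3 + 1/5*pi_4 + 1/10*pi_5
  pi_5 = 1/5*pi_1 + 3/10*pi_2 + 1/10*pi_3 + 1/10*pi_4 + 1/2*pi_5
with normalization: pi_1 + pi_2 + pi_3 + pi_4 + pi_5 = 1.

Using the first 4 balance equations plus normalization, the linear system A*pi = b is:
  [-4/5, 1/5, 1/5, 3/10, 1/5] . pi = 0
  [3/10, -7/10, 1/5, 1/5, 1/10] . pi = 0
  [1/5, 1/10, -4/5, 1/5, 1/10] . pi = 0
  [1/10, 1/10, 3/10, -4/5, 1/10] . pi = 0
  [1, 1, 1, 1, 1] . pi = 1

Solving yields:
  pi_1 = 169/788
  pi_2 = 1359/6304
  pi_3 = 119/788
  pi_4 = 57/394
  pi_5 = 1729/6304

Verification (pi * P):
  169/788*1/5 + 1359/6304*1/5 + 119/788*1/5 + 57/394*3/10 + 1729/6304*1/5 = 169/788 = pi_1  (ok)
  169/788*3/10 + 1359/6304*3/10 + 119/788*1/5 + 57/394*1/5 + 1729/6304*1/10 = 1359/6304 = pi_2  (ok)
  169/788*1/5 + 1359/6304*1/10 + 119/788*1/5 + 57/394*1/5 + 1729/6304*1/10 = 119/788 = pi_3  (ok)
  169/788*1/10 + 1359/6304*1/10 + 119/788*3/10 + 57/394*1/5 + 1729/6304*1/10 = 57/394 = pi_4  (ok)
  169/788*1/5 + 1359/6304*3/10 + 119/788*1/10 + 57/394*1/10 + 1729/6304*1/2 = 1729/6304 = pi_5  (ok)

Answer: 169/788 1359/6304 119/788 57/394 1729/6304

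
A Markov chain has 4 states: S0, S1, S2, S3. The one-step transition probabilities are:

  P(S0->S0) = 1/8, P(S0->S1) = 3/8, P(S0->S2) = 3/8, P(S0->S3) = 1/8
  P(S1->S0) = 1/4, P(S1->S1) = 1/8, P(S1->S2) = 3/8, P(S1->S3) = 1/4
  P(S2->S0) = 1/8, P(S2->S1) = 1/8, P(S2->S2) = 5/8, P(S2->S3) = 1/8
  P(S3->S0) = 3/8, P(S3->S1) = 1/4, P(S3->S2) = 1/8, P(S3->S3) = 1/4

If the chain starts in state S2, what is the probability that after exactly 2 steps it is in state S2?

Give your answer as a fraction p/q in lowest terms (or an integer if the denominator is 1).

Answer: 1/2

Derivation:
Computing P^2 by repeated multiplication:
P^1 =
  S0: [1/8, 3/8, 3/8, 1/8]
  S1: [1/4, 1/8, 3/8, 1/4]
  S2: [1/8, 1/8, 5/8, 1/8]
  S3: [3/8, 1/4, 1/8, 1/4]
P^2 =
  S0: [13/64, 11/64, 7/16, 3/16]
  S1: [13/64, 7/32, 13/32, 11/64]
  S2: [11/64, 11/64, 1/2, 5/32]
  S3: [7/32, 1/4, 11/32, 3/16]

(P^2)[S2 -> S2] = 1/2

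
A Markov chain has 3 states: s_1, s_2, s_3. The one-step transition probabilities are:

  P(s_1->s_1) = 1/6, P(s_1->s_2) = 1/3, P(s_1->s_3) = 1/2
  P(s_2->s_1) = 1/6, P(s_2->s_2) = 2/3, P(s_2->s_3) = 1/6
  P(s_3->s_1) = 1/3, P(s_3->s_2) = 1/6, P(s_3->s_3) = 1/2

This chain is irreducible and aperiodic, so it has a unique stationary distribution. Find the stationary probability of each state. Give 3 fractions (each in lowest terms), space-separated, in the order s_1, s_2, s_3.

The stationary distribution satisfies pi = pi * P, i.e.:
  pi_s_1 = 1/6*pi_s_1 + 1/6*pi_s_2 + 1/3*pi_s_3
  pi_s_2 = 1/3*pi_s_1 + 2/3*pi_s_2 + 1/6*pi_s_3
  pi_s_3 = 1/2*pi_s_1 + 1/6*pi_s_2 + 1/2*pi_s_3
with normalization: pi_s_1 + pi_s_2 + pi_s_3 = 1.

Using the first 2 balance equations plus normalization, the linear system A*pi = b is:
  [-5/6, 1/6, 1/3] . pi = 0
  [1/3, -1/3, 1/6] . pi = 0
  [1, 1, 1] . pi = 1

Solving yields:
  pi_s_1 = 5/22
  pi_s_2 = 9/22
  pi_s_3 = 4/11

Verification (pi * P):
  5/22*1/6 + 9/22*1/6 + 4/11*1/3 = 5/22 = pi_s_1  (ok)
  5/22*1/3 + 9/22*2/3 + 4/11*1/6 = 9/22 = pi_s_2  (ok)
  5/22*1/2 + 9/22*1/6 + 4/11*1/2 = 4/11 = pi_s_3  (ok)

Answer: 5/22 9/22 4/11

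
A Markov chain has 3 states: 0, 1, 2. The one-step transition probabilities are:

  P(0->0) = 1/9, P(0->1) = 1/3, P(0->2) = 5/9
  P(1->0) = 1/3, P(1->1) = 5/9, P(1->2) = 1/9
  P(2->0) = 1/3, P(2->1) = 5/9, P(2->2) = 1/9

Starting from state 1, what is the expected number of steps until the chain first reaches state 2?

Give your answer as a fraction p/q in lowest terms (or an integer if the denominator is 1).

Let h_i = expected steps to first reach 2 from state i.
Boundary: h_2 = 0.
First-step equations for the other states:
  h_0 = 1 + 1/9*h_0 + 1/3*h_1 + 5/9*h_2
  h_1 = 1 + 1/3*h_0 + 5/9*h_1 + 1/9*h_2

Substituting h_2 = 0 and rearranging gives the linear system (I - Q) h = 1:
  [8/9, -1/3] . (h_0, h_1) = 1
  [-1/3, 4/9] . (h_0, h_1) = 1

Solving yields:
  h_0 = 63/23
  h_1 = 99/23

Starting state is 1, so the expected hitting time is h_1 = 99/23.

Answer: 99/23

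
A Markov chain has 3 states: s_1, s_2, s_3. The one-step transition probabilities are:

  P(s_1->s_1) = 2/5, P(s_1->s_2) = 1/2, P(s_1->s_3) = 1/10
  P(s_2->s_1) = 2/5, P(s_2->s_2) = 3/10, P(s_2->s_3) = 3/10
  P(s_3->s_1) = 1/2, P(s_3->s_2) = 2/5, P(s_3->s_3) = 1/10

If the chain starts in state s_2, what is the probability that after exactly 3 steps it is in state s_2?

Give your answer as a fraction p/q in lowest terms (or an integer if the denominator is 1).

Computing P^3 by repeated multiplication:
P^1 =
  s_1: [2/5, 1/2, 1/10]
  s_2: [2/5, 3/10, 3/10]
  s_3: [1/2, 2/5, 1/10]
P^2 =
  s_1: [41/100, 39/100, 1/5]
  s_2: [43/100, 41/100, 4/25]
  s_3: [41/100, 41/100, 9/50]
P^3 =
  s_1: [21/50, 201/500, 89/500]
  s_2: [52/125, 201/500, 91/500]
  s_3: [209/500, 2/5, 91/500]

(P^3)[s_2 -> s_2] = 201/500

Answer: 201/500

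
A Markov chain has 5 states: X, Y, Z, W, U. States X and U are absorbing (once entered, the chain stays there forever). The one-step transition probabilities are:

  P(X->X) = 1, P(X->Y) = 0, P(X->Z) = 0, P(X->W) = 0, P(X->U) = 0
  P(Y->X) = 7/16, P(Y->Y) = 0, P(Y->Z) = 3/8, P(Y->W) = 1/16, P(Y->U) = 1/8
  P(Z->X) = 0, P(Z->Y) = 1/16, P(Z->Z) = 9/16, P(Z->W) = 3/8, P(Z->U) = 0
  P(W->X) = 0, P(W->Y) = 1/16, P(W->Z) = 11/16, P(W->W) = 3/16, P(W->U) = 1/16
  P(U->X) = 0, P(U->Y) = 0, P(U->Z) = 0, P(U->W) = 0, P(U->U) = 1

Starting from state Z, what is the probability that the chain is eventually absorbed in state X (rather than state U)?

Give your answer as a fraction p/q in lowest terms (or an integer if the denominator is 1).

Answer: 133/268

Derivation:
Let a_i = P(absorbed in X | start in state i).
Boundary conditions: a_X = 1, a_U = 0.
For each transient state i, a_i = sum_j P(i->j) * a_j:
  a_Y = 7/16*a_X + 0*a_Y + 3/8*a_Z + 1/16*a_W + 1/8*a_U
  a_Z = 0*a_X + 1/16*a_Y + 9/16*a_Z + 3/8*a_W + 0*a_U
  a_W = 0*a_X + 1/16*a_Y + 11/16*a_Z + 3/16*a_W + 1/16*a_U

Substituting a_X = 1 and a_U = 0, rearrange to (I - Q) a = r where r[i] = P(i -> X):
  [1, -3/8, -1/16] . (a_Y, a_Z, a_W) = 7/16
  [-1/16, 7/16, -3/8] . (a_Y, a_Z, a_W) = 0
  [-1/16, -11/16, 13/16] . (a_Y, a_Z, a_W) = 0

Solving yields:
  a_Y = 175/268
  a_Z = 133/268
  a_W = 63/134

Starting state is Z, so the absorption probability is a_Z = 133/268.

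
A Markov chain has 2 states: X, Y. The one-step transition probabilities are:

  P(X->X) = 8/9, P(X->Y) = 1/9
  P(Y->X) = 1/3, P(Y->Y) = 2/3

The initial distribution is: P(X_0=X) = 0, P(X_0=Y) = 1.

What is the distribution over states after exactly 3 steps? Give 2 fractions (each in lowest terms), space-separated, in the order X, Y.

Propagating the distribution step by step (d_{t+1} = d_t * P):
d_0 = (X=0, Y=1)
  d_1[X] = 0*8/9 + 1*1/3 = 1/3
  d_1[Y] = 0*1/9 + 1*2/3 = 2/3
d_1 = (X=1/3, Y=2/3)
  d_2[X] = 1/3*8/9 + 2/3*1/3 = 14/27
  d_2[Y] = 1/3*1/9 + 2/3*2/3 = 13/27
d_2 = (X=14/27, Y=13/27)
  d_3[X] = 14/27*8/9 + 13/27*1/3 = 151/243
  d_3[Y] = 14/27*1/9 + 13/27*2/3 = 92/243
d_3 = (X=151/243, Y=92/243)

Answer: 151/243 92/243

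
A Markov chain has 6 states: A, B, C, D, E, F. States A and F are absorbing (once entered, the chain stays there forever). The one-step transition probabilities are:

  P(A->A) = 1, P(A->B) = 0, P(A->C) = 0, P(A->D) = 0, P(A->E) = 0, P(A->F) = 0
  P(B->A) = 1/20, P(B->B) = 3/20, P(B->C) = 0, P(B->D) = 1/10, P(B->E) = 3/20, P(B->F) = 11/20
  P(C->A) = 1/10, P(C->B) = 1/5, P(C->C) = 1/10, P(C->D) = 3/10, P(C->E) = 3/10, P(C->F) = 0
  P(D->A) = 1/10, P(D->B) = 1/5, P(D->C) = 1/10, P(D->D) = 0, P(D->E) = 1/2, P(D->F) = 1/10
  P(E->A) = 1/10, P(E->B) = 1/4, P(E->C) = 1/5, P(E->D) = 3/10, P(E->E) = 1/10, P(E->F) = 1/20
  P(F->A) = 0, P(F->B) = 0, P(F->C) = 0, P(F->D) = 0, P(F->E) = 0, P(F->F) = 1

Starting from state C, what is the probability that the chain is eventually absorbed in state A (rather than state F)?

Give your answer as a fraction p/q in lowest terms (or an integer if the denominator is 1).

Let a_i = P(absorbed in A | start in state i).
Boundary conditions: a_A = 1, a_F = 0.
For each transient state i, a_i = sum_j P(i->j) * a_j:
  a_B = 1/20*a_A + 3/20*a_B + 0*a_C + 1/10*a_D + 3/20*a_E + 11/20*a_F
  a_C = 1/10*a_A + 1/5*a_B + 1/10*a_C + 3/10*a_D + 3/10*a_E + 0*a_F
  a_D = 1/10*a_A + 1/5*a_B + 1/10*a_C + 0*a_D + 1/2*a_E + 1/10*a_F
  a_E = 1/10*a_A + 1/4*a_B + 1/5*a_C + 3/10*a_D + 1/10*a_E + 1/20*a_F

Substituting a_A = 1 and a_F = 0, rearrange to (I - Q) a = r where r[i] = P(i -> A):
  [17/20, 0, -1/10, -3/20] . (a_B, a_C, a_D, a_E) = 1/20
  [-1/5, 9/10, -3/10, -3/10] . (a_B, a_C, a_D, a_E) = 1/10
  [-1/5, -1/10, 1, -1/2] . (a_B, a_C, a_D, a_E) = 1/10
  [-1/4, -1/5, -3/10, 9/10] . (a_B, a_C, a_D, a_E) = 1/10

Solving yields:
  a_B = 2524/15457
  a_C = 5930/15457
  a_D = 5414/15457
  a_E = 5541/15457

Starting state is C, so the absorption probability is a_C = 5930/15457.

Answer: 5930/15457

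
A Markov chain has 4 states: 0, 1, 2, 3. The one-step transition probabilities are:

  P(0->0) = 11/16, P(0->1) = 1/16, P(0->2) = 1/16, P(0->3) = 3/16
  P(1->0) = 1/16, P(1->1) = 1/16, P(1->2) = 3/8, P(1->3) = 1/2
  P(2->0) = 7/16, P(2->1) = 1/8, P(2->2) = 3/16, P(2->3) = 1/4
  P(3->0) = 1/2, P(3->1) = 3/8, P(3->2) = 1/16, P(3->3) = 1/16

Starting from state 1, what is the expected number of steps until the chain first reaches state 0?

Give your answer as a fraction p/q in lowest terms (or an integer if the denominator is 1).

Let h_i = expected steps to first reach 0 from state i.
Boundary: h_0 = 0.
First-step equations for the other states:
  h_1 = 1 + 1/16*h_0 + 1/16*h_1 + 3/8*h_2 + 1/2*h_3
  h_2 = 1 + 7/16*h_0 + 1/8*h_1 + 3/16*h_2 + 1/4*h_3
  h_3 = 1 + 1/2*h_0 + 3/8*h_1 + 1/16*h_2 + 1/16*h_3

Substituting h_0 = 0 and rearranging gives the linear system (I - Q) h = 1:
  [15/16, -3/8, -1/2] . (h_1, h_2, h_3) = 1
  [-1/8, 13/16, -1/4] . (h_1, h_2, h_3) = 1
  [-3/8, -1/16, 15/16] . (h_1, h_2, h_3) = 1

Solving yields:
  h_1 = 6672/1901
  h_2 = 4912/1901
  h_3 = 5024/1901

Starting state is 1, so the expected hitting time is h_1 = 6672/1901.

Answer: 6672/1901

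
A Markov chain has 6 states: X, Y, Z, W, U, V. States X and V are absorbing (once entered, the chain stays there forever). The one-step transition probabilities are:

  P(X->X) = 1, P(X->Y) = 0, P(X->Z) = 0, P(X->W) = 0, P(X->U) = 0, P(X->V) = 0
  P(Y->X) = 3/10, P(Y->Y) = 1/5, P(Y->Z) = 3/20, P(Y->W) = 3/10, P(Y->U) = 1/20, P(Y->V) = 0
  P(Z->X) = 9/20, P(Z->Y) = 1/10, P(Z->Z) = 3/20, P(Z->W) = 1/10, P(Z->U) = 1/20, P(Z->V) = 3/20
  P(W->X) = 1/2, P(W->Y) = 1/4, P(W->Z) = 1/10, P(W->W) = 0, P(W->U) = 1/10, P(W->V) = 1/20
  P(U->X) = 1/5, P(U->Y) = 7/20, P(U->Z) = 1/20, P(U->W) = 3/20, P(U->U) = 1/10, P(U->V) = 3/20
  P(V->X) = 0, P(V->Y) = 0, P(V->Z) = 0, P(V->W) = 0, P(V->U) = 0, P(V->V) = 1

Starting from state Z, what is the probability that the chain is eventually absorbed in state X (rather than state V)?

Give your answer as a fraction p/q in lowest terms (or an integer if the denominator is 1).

Let a_i = P(absorbed in X | start in state i).
Boundary conditions: a_X = 1, a_V = 0.
For each transient state i, a_i = sum_j P(i->j) * a_j:
  a_Y = 3/10*a_X + 1/5*a_Y + 3/20*a_Z + 3/10*a_W + 1/20*a_U + 0*a_V
  a_Z = 9/20*a_X + 1/10*a_Y + 3/20*a_Z + 1/10*a_W + 1/20*a_U + 3/20*a_V
  a_W = 1/2*a_X + 1/4*a_Y + 1/10*a_Z + 0*a_W + 1/10*a_U + 1/20*a_V
  a_U = 1/5*a_X + 7/20*a_Y + 1/20*a_Z + 3/20*a_W + 1/10*a_U + 3/20*a_V

Substituting a_X = 1 and a_V = 0, rearrange to (I - Q) a = r where r[i] = P(i -> X):
  [4/5, -3/20, -3/10, -1/20] . (a_Y, a_Z, a_W, a_U) = 3/10
  [-1/10, 17/20, -1/10, -1/20] . (a_Y, a_Z, a_W, a_U) = 9/20
  [-1/4, -1/10, 1, -1/10] . (a_Y, a_Z, a_W, a_U) = 1/2
  [-7/20, -1/20, -3/20, 9/10] . (a_Y, a_Z, a_W, a_U) = 1/5

Solving yields:
  a_Y = 1027/1142
  a_Z = 3579/4568
  a_W = 4017/4568
  a_U = 3481/4568

Starting state is Z, so the absorption probability is a_Z = 3579/4568.

Answer: 3579/4568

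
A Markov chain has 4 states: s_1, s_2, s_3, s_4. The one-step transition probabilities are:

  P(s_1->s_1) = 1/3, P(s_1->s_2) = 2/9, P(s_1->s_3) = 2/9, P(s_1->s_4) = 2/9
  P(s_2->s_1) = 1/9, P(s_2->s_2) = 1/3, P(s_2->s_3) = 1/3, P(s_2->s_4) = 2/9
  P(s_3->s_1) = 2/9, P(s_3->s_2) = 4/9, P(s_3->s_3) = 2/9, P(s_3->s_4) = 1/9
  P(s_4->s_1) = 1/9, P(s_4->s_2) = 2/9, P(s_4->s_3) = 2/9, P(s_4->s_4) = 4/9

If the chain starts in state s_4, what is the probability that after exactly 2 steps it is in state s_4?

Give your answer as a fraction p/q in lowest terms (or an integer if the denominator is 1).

Answer: 8/27

Derivation:
Computing P^2 by repeated multiplication:
P^1 =
  s_1: [1/3, 2/9, 2/9, 2/9]
  s_2: [1/9, 1/3, 1/3, 2/9]
  s_3: [2/9, 4/9, 2/9, 1/9]
  s_4: [1/9, 2/9, 2/9, 4/9]
P^2 =
  s_1: [17/81, 8/27, 20/81, 20/81]
  s_2: [14/81, 1/3, 7/27, 19/81]
  s_3: [5/27, 26/81, 22/81, 2/9]
  s_4: [13/81, 8/27, 20/81, 8/27]

(P^2)[s_4 -> s_4] = 8/27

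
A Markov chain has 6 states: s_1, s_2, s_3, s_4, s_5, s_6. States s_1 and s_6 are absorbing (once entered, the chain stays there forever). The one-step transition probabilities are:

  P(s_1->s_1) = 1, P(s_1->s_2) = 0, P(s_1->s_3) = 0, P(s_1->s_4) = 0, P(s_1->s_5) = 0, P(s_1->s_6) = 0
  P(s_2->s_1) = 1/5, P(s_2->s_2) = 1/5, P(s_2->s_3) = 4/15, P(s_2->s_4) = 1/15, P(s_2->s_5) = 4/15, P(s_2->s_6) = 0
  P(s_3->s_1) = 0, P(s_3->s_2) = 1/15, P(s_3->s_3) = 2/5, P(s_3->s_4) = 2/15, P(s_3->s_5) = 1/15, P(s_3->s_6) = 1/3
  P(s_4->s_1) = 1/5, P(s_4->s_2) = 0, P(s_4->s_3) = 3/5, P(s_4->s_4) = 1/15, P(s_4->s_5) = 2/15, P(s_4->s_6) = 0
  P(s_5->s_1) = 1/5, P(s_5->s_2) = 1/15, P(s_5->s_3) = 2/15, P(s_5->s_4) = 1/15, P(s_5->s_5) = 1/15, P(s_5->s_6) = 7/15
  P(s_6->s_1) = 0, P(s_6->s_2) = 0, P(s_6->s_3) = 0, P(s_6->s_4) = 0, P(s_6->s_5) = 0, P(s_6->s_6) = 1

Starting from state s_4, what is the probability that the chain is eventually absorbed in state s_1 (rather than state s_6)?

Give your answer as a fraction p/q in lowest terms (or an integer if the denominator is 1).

Answer: 5679/15803

Derivation:
Let a_i = P(absorbed in s_1 | start in state i).
Boundary conditions: a_s_1 = 1, a_s_6 = 0.
For each transient state i, a_i = sum_j P(i->j) * a_j:
  a_s_2 = 1/5*a_s_1 + 1/5*a_s_2 + 4/15*a_s_3 + 1/15*a_s_4 + 4/15*a_s_5 + 0*a_s_6
  a_s_3 = 0*a_s_1 + 1/15*a_s_2 + 2/5*a_s_3 + 2/15*a_s_4 + 1/15*a_s_5 + 1/3*a_s_6
  a_s_4 = 1/5*a_s_1 + 0*a_s_2 + 3/5*a_s_3 + 1/15*a_s_4 + 2/15*a_s_5 + 0*a_s_6
  a_s_5 = 1/5*a_s_1 + 1/15*a_s_2 + 2/15*a_s_3 + 1/15*a_s_4 + 1/15*a_s_5 + 7/15*a_s_6

Substituting a_s_1 = 1 and a_s_6 = 0, rearrange to (I - Q) a = r where r[i] = P(i -> s_1):
  [4/5, -4/15, -1/15, -4/15] . (a_s_2, a_s_3, a_s_4, a_s_5) = 1/5
  [-1/15, 3/5, -2/15, -1/15] . (a_s_2, a_s_3, a_s_4, a_s_5) = 0
  [0, -3/5, 14/15, -2/15] . (a_s_2, a_s_3, a_s_4, a_s_5) = 1/5
  [-1/15, -2/15, -1/15, 14/15] . (a_s_2, a_s_3, a_s_4, a_s_5) = 1/5

Solving yields:
  a_s_2 = 6816/15803
  a_s_3 = 2535/15803
  a_s_4 = 5679/15803
  a_s_5 = 4641/15803

Starting state is s_4, so the absorption probability is a_s_4 = 5679/15803.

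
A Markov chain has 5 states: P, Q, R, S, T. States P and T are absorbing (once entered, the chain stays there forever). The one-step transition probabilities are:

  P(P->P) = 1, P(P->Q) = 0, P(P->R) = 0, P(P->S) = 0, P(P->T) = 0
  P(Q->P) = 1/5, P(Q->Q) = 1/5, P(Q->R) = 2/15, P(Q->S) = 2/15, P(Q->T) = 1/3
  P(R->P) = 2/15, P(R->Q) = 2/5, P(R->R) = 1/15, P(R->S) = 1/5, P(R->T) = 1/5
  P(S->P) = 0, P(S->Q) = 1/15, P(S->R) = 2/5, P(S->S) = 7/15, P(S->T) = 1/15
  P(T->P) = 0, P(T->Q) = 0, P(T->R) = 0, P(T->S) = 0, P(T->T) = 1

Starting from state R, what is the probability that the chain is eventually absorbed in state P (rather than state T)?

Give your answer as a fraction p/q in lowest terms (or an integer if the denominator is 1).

Answer: 341/926

Derivation:
Let a_i = P(absorbed in P | start in state i).
Boundary conditions: a_P = 1, a_T = 0.
For each transient state i, a_i = sum_j P(i->j) * a_j:
  a_Q = 1/5*a_P + 1/5*a_Q + 2/15*a_R + 2/15*a_S + 1/3*a_T
  a_R = 2/15*a_P + 2/5*a_Q + 1/15*a_R + 1/5*a_S + 1/5*a_T
  a_S = 0*a_P + 1/15*a_Q + 2/5*a_R + 7/15*a_S + 1/15*a_T

Substituting a_P = 1 and a_T = 0, rearrange to (I - Q) a = r where r[i] = P(i -> P):
  [4/5, -2/15, -2/15] . (a_Q, a_R, a_S) = 1/5
  [-2/5, 14/15, -1/5] . (a_Q, a_R, a_S) = 2/15
  [-1/15, -2/5, 8/15] . (a_Q, a_R, a_S) = 0

Solving yields:
  a_Q = 169/463
  a_R = 341/926
  a_S = 149/463

Starting state is R, so the absorption probability is a_R = 341/926.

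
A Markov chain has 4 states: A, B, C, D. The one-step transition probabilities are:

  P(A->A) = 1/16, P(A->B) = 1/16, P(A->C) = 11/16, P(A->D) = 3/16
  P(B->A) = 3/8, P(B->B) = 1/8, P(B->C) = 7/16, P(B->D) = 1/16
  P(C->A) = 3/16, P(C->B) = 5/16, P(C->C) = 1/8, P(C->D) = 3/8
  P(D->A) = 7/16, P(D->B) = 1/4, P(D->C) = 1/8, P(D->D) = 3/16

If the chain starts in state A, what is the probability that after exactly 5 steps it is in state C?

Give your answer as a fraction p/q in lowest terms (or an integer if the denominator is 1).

Answer: 166119/524288

Derivation:
Computing P^5 by repeated multiplication:
P^1 =
  A: [1/16, 1/16, 11/16, 3/16]
  B: [3/8, 1/8, 7/16, 1/16]
  C: [3/16, 5/16, 1/8, 3/8]
  D: [7/16, 1/4, 1/8, 3/16]
P^2 =
  A: [61/256, 35/128, 23/128, 79/256]
  B: [23/128, 49/256, 3/8, 65/256]
  C: [81/256, 47/256, 21/64, 11/64]
  D: [29/128, 37/256, 115/256, 23/128]
P^3 =
  A: [293/1024, 747/4096, 1411/4096, 383/2048]
  B: [1083/4096, 221/1024, 1171/4096, 479/2048]
  C: [923/4096, 771/4096, 369/1024, 463/2048]
  D: [947/4096, 891/4096, 1219/4096, 1039/4096]
P^4 =
  A: [15249/65536, 12785/65536, 22475/65536, 15027/65536]
  B: [8303/32768, 6269/32768, 22359/65536, 14033/65536]
  C: [16459/65536, 13549/65536, 10177/32768, 7587/32768]
  D: [17223/65536, 3245/16384, 10585/32768, 14163/65536]
P^5 =
  A: [264573/1048576, 106651/524288, 166119/524288, 238463/1048576]
  B: [128571/524288, 209609/1048576, 21451/65536, 238609/1048576]
  C: [265033/1048576, 206023/1048576, 86737/262144, 57643/262144]
  D: [128877/524288, 205685/1048576, 350979/1048576, 117079/524288]

(P^5)[A -> C] = 166119/524288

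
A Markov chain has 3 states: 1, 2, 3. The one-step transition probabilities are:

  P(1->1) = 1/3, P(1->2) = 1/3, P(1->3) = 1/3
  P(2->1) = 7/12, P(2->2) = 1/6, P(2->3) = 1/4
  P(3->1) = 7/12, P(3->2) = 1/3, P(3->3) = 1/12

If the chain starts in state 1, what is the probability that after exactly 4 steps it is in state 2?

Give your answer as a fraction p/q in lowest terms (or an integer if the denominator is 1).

Answer: 185/648

Derivation:
Computing P^4 by repeated multiplication:
P^1 =
  1: [1/3, 1/3, 1/3]
  2: [7/12, 1/6, 1/4]
  3: [7/12, 1/3, 1/12]
P^2 =
  1: [1/2, 5/18, 2/9]
  2: [7/16, 11/36, 37/144]
  3: [7/16, 5/18, 41/144]
P^3 =
  1: [11/24, 31/108, 55/216]
  2: [91/192, 61/216, 421/1728]
  3: [91/192, 31/108, 413/1728]
P^4 =
  1: [15/32, 185/648, 637/2592]
  2: [119/256, 371/1296, 5161/20736]
  3: [119/256, 185/648, 5177/20736]

(P^4)[1 -> 2] = 185/648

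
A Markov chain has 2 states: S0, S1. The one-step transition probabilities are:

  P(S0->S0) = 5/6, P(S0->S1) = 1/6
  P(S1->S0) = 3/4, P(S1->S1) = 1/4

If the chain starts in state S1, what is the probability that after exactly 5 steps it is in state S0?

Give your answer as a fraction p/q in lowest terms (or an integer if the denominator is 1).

Answer: 22621/27648

Derivation:
Computing P^5 by repeated multiplication:
P^1 =
  S0: [5/6, 1/6]
  S1: [3/4, 1/4]
P^2 =
  S0: [59/72, 13/72]
  S1: [13/16, 3/16]
P^3 =
  S0: [707/864, 157/864]
  S1: [157/192, 35/192]
P^4 =
  S0: [8483/10368, 1885/10368]
  S1: [1885/2304, 419/2304]
P^5 =
  S0: [101795/124416, 22621/124416]
  S1: [22621/27648, 5027/27648]

(P^5)[S1 -> S0] = 22621/27648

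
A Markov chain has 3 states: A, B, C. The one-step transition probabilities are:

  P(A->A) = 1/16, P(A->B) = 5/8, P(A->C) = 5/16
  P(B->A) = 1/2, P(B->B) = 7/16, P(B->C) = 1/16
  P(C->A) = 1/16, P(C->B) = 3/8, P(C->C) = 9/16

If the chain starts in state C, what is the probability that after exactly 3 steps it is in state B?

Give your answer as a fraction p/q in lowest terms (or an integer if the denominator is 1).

Computing P^3 by repeated multiplication:
P^1 =
  A: [1/16, 5/8, 5/16]
  B: [1/2, 7/16, 1/16]
  C: [1/16, 3/8, 9/16]
P^2 =
  A: [43/128, 55/128, 15/64]
  B: [65/256, 135/256, 7/32]
  C: [29/128, 53/128, 23/64]
P^3 =
  A: [513/2048, 995/2048, 135/512]
  B: [1201/4096, 1931/4096, 241/1024]
  C: [499/2048, 937/2048, 153/512]

(P^3)[C -> B] = 937/2048

Answer: 937/2048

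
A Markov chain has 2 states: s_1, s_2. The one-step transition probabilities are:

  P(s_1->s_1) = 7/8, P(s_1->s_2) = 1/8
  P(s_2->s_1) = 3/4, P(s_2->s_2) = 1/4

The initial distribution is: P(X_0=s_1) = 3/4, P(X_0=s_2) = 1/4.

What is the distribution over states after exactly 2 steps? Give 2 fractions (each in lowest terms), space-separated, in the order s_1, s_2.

Answer: 219/256 37/256

Derivation:
Propagating the distribution step by step (d_{t+1} = d_t * P):
d_0 = (s_1=3/4, s_2=1/4)
  d_1[s_1] = 3/4*7/8 + 1/4*3/4 = 27/32
  d_1[s_2] = 3/4*1/8 + 1/4*1/4 = 5/32
d_1 = (s_1=27/32, s_2=5/32)
  d_2[s_1] = 27/32*7/8 + 5/32*3/4 = 219/256
  d_2[s_2] = 27/32*1/8 + 5/32*1/4 = 37/256
d_2 = (s_1=219/256, s_2=37/256)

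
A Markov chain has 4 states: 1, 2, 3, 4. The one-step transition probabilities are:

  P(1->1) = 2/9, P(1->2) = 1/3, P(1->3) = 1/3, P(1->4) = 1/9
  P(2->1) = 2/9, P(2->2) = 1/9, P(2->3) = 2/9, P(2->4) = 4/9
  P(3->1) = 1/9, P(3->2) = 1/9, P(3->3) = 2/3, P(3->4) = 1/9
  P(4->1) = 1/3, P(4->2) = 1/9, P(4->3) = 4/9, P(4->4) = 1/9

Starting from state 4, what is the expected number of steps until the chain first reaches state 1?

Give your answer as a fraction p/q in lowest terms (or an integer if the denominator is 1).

Let h_i = expected steps to first reach 1 from state i.
Boundary: h_1 = 0.
First-step equations for the other states:
  h_2 = 1 + 2/9*h_1 + 1/9*h_2 + 2/9*h_3 + 4/9*h_4
  h_3 = 1 + 1/9*h_1 + 1/9*h_2 + 2/3*h_3 + 1/9*h_4
  h_4 = 1 + 1/3*h_1 + 1/9*h_2 + 4/9*h_3 + 1/9*h_4

Substituting h_1 = 0 and rearranging gives the linear system (I - Q) h = 1:
  [8/9, -2/9, -4/9] . (h_2, h_3, h_4) = 1
  [-1/9, 1/3, -1/9] . (h_2, h_3, h_4) = 1
  [-1/9, -4/9, 8/9] . (h_2, h_3, h_4) = 1

Solving yields:
  h_2 = 99/19
  h_3 = 243/38
  h_4 = 189/38

Starting state is 4, so the expected hitting time is h_4 = 189/38.

Answer: 189/38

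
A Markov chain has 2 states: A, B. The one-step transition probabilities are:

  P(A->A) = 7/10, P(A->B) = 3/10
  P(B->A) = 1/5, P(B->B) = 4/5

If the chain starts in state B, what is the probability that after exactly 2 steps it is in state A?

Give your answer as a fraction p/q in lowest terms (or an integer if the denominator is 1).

Computing P^2 by repeated multiplication:
P^1 =
  A: [7/10, 3/10]
  B: [1/5, 4/5]
P^2 =
  A: [11/20, 9/20]
  B: [3/10, 7/10]

(P^2)[B -> A] = 3/10

Answer: 3/10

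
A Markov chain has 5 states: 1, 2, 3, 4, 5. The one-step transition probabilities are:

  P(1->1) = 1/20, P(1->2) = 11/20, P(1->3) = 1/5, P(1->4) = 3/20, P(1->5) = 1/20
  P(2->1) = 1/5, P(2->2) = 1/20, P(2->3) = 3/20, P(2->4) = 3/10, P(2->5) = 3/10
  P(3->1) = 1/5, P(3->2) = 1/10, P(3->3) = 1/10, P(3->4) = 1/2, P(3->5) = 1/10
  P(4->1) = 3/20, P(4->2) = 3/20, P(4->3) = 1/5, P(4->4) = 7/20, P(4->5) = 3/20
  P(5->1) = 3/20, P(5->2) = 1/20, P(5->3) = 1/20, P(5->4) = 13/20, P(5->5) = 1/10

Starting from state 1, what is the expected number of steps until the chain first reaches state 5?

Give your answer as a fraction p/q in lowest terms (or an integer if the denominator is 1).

Let h_i = expected steps to first reach 5 from state i.
Boundary: h_5 = 0.
First-step equations for the other states:
  h_1 = 1 + 1/20*h_1 + 11/20*h_2 + 1/5*h_3 + 3/20*h_4 + 1/20*h_5
  h_2 = 1 + 1/5*h_1 + 1/20*h_2 + 3/20*h_3 + 3/10*h_4 + 3/10*h_5
  h_3 = 1 + 1/5*h_1 + 1/10*h_2 + 1/10*h_3 + 1/2*h_4 + 1/10*h_5
  h_4 = 1 + 3/20*h_1 + 3/20*h_2 + 1/5*h_3 + 7/20*h_4 + 3/20*h_5

Substituting h_5 = 0 and rearranging gives the linear system (I - Q) h = 1:
  [19/20, -11/20, -1/5, -3/20] . (h_1, h_2, h_3, h_4) = 1
  [-1/5, 19/20, -3/20, -3/10] . (h_1, h_2, h_3, h_4) = 1
  [-1/5, -1/10, 9/10, -1/2] . (h_1, h_2, h_3, h_4) = 1
  [-3/20, -3/20, -1/5, 13/20] . (h_1, h_2, h_3, h_4) = 1

Solving yields:
  h_1 = 10888/1607
  h_2 = 9026/1607
  h_3 = 11018/1607
  h_4 = 10458/1607

Starting state is 1, so the expected hitting time is h_1 = 10888/1607.

Answer: 10888/1607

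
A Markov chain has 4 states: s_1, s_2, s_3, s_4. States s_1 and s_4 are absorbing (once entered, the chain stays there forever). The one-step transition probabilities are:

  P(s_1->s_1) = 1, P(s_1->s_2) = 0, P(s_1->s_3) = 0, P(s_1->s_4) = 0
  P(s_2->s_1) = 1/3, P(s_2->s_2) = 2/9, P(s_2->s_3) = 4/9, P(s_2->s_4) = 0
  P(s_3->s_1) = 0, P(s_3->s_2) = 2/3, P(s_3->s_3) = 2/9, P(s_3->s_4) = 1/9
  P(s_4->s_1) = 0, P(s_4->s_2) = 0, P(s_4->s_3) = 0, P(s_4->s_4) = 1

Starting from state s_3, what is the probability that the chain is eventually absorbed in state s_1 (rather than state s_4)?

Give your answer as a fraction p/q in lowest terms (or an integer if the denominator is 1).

Answer: 18/25

Derivation:
Let a_i = P(absorbed in s_1 | start in state i).
Boundary conditions: a_s_1 = 1, a_s_4 = 0.
For each transient state i, a_i = sum_j P(i->j) * a_j:
  a_s_2 = 1/3*a_s_1 + 2/9*a_s_2 + 4/9*a_s_3 + 0*a_s_4
  a_s_3 = 0*a_s_1 + 2/3*a_s_2 + 2/9*a_s_3 + 1/9*a_s_4

Substituting a_s_1 = 1 and a_s_4 = 0, rearrange to (I - Q) a = r where r[i] = P(i -> s_1):
  [7/9, -4/9] . (a_s_2, a_s_3) = 1/3
  [-2/3, 7/9] . (a_s_2, a_s_3) = 0

Solving yields:
  a_s_2 = 21/25
  a_s_3 = 18/25

Starting state is s_3, so the absorption probability is a_s_3 = 18/25.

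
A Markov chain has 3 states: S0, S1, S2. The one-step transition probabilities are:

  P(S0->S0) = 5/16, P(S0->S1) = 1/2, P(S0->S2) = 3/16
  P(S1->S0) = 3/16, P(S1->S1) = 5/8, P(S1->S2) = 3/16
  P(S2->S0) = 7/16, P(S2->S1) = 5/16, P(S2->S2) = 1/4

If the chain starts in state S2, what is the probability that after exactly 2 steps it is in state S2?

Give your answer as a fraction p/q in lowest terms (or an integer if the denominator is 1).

Computing P^2 by repeated multiplication:
P^1 =
  S0: [5/16, 1/2, 3/16]
  S1: [3/16, 5/8, 3/16]
  S2: [7/16, 5/16, 1/4]
P^2 =
  S0: [35/128, 135/256, 51/256]
  S1: [33/128, 139/256, 51/256]
  S2: [39/128, 63/128, 13/64]

(P^2)[S2 -> S2] = 13/64

Answer: 13/64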